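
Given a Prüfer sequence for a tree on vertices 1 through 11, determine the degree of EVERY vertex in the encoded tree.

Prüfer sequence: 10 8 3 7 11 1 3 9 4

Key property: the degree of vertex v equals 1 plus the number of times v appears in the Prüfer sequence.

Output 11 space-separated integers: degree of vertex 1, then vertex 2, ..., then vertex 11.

Answer: 2 1 3 2 1 1 2 2 2 2 2

Derivation:
p_1 = 10: count[10] becomes 1
p_2 = 8: count[8] becomes 1
p_3 = 3: count[3] becomes 1
p_4 = 7: count[7] becomes 1
p_5 = 11: count[11] becomes 1
p_6 = 1: count[1] becomes 1
p_7 = 3: count[3] becomes 2
p_8 = 9: count[9] becomes 1
p_9 = 4: count[4] becomes 1
Degrees (1 + count): deg[1]=1+1=2, deg[2]=1+0=1, deg[3]=1+2=3, deg[4]=1+1=2, deg[5]=1+0=1, deg[6]=1+0=1, deg[7]=1+1=2, deg[8]=1+1=2, deg[9]=1+1=2, deg[10]=1+1=2, deg[11]=1+1=2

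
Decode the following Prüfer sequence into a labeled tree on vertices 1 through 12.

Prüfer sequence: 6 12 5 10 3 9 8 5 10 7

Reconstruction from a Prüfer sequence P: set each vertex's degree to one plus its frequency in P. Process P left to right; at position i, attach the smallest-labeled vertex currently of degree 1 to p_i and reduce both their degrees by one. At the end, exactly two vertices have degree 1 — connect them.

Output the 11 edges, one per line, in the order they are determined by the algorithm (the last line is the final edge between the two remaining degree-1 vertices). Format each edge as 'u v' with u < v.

Answer: 1 6
2 12
4 5
6 10
3 11
3 9
8 9
5 8
5 10
7 10
7 12

Derivation:
Initial degrees: {1:1, 2:1, 3:2, 4:1, 5:3, 6:2, 7:2, 8:2, 9:2, 10:3, 11:1, 12:2}
Step 1: smallest deg-1 vertex = 1, p_1 = 6. Add edge {1,6}. Now deg[1]=0, deg[6]=1.
Step 2: smallest deg-1 vertex = 2, p_2 = 12. Add edge {2,12}. Now deg[2]=0, deg[12]=1.
Step 3: smallest deg-1 vertex = 4, p_3 = 5. Add edge {4,5}. Now deg[4]=0, deg[5]=2.
Step 4: smallest deg-1 vertex = 6, p_4 = 10. Add edge {6,10}. Now deg[6]=0, deg[10]=2.
Step 5: smallest deg-1 vertex = 11, p_5 = 3. Add edge {3,11}. Now deg[11]=0, deg[3]=1.
Step 6: smallest deg-1 vertex = 3, p_6 = 9. Add edge {3,9}. Now deg[3]=0, deg[9]=1.
Step 7: smallest deg-1 vertex = 9, p_7 = 8. Add edge {8,9}. Now deg[9]=0, deg[8]=1.
Step 8: smallest deg-1 vertex = 8, p_8 = 5. Add edge {5,8}. Now deg[8]=0, deg[5]=1.
Step 9: smallest deg-1 vertex = 5, p_9 = 10. Add edge {5,10}. Now deg[5]=0, deg[10]=1.
Step 10: smallest deg-1 vertex = 10, p_10 = 7. Add edge {7,10}. Now deg[10]=0, deg[7]=1.
Final: two remaining deg-1 vertices are 7, 12. Add edge {7,12}.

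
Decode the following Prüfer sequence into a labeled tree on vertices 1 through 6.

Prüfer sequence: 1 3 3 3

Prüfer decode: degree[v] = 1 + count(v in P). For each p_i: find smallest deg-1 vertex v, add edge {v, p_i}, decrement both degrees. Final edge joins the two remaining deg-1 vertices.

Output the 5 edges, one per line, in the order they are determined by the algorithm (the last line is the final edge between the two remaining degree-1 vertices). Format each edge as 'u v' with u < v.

Answer: 1 2
1 3
3 4
3 5
3 6

Derivation:
Initial degrees: {1:2, 2:1, 3:4, 4:1, 5:1, 6:1}
Step 1: smallest deg-1 vertex = 2, p_1 = 1. Add edge {1,2}. Now deg[2]=0, deg[1]=1.
Step 2: smallest deg-1 vertex = 1, p_2 = 3. Add edge {1,3}. Now deg[1]=0, deg[3]=3.
Step 3: smallest deg-1 vertex = 4, p_3 = 3. Add edge {3,4}. Now deg[4]=0, deg[3]=2.
Step 4: smallest deg-1 vertex = 5, p_4 = 3. Add edge {3,5}. Now deg[5]=0, deg[3]=1.
Final: two remaining deg-1 vertices are 3, 6. Add edge {3,6}.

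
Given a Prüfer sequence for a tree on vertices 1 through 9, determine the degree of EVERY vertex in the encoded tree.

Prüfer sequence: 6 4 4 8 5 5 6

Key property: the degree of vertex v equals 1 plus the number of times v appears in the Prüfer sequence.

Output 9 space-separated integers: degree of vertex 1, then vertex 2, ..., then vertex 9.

p_1 = 6: count[6] becomes 1
p_2 = 4: count[4] becomes 1
p_3 = 4: count[4] becomes 2
p_4 = 8: count[8] becomes 1
p_5 = 5: count[5] becomes 1
p_6 = 5: count[5] becomes 2
p_7 = 6: count[6] becomes 2
Degrees (1 + count): deg[1]=1+0=1, deg[2]=1+0=1, deg[3]=1+0=1, deg[4]=1+2=3, deg[5]=1+2=3, deg[6]=1+2=3, deg[7]=1+0=1, deg[8]=1+1=2, deg[9]=1+0=1

Answer: 1 1 1 3 3 3 1 2 1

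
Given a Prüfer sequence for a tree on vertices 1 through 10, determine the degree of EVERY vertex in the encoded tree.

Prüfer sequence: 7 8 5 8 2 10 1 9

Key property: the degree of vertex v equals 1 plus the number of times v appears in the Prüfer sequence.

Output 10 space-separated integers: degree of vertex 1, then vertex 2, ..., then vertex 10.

p_1 = 7: count[7] becomes 1
p_2 = 8: count[8] becomes 1
p_3 = 5: count[5] becomes 1
p_4 = 8: count[8] becomes 2
p_5 = 2: count[2] becomes 1
p_6 = 10: count[10] becomes 1
p_7 = 1: count[1] becomes 1
p_8 = 9: count[9] becomes 1
Degrees (1 + count): deg[1]=1+1=2, deg[2]=1+1=2, deg[3]=1+0=1, deg[4]=1+0=1, deg[5]=1+1=2, deg[6]=1+0=1, deg[7]=1+1=2, deg[8]=1+2=3, deg[9]=1+1=2, deg[10]=1+1=2

Answer: 2 2 1 1 2 1 2 3 2 2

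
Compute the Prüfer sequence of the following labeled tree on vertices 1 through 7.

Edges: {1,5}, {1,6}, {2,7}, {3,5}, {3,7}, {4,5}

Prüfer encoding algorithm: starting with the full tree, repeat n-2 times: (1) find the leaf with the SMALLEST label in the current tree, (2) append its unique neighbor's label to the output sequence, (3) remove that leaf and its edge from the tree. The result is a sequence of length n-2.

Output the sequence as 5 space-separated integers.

Step 1: leaves = {2,4,6}. Remove smallest leaf 2, emit neighbor 7.
Step 2: leaves = {4,6,7}. Remove smallest leaf 4, emit neighbor 5.
Step 3: leaves = {6,7}. Remove smallest leaf 6, emit neighbor 1.
Step 4: leaves = {1,7}. Remove smallest leaf 1, emit neighbor 5.
Step 5: leaves = {5,7}. Remove smallest leaf 5, emit neighbor 3.
Done: 2 vertices remain (3, 7). Sequence = [7 5 1 5 3]

Answer: 7 5 1 5 3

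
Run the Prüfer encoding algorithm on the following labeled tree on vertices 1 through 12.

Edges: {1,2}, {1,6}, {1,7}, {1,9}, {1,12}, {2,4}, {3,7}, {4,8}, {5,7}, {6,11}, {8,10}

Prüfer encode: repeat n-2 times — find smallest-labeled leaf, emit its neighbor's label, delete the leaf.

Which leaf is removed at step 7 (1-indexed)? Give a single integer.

Answer: 4

Derivation:
Step 1: current leaves = {3,5,9,10,11,12}. Remove leaf 3 (neighbor: 7).
Step 2: current leaves = {5,9,10,11,12}. Remove leaf 5 (neighbor: 7).
Step 3: current leaves = {7,9,10,11,12}. Remove leaf 7 (neighbor: 1).
Step 4: current leaves = {9,10,11,12}. Remove leaf 9 (neighbor: 1).
Step 5: current leaves = {10,11,12}. Remove leaf 10 (neighbor: 8).
Step 6: current leaves = {8,11,12}. Remove leaf 8 (neighbor: 4).
Step 7: current leaves = {4,11,12}. Remove leaf 4 (neighbor: 2).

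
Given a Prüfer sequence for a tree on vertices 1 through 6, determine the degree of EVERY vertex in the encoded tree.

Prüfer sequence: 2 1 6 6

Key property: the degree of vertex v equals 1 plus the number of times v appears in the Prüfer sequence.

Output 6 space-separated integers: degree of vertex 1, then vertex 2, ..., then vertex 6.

Answer: 2 2 1 1 1 3

Derivation:
p_1 = 2: count[2] becomes 1
p_2 = 1: count[1] becomes 1
p_3 = 6: count[6] becomes 1
p_4 = 6: count[6] becomes 2
Degrees (1 + count): deg[1]=1+1=2, deg[2]=1+1=2, deg[3]=1+0=1, deg[4]=1+0=1, deg[5]=1+0=1, deg[6]=1+2=3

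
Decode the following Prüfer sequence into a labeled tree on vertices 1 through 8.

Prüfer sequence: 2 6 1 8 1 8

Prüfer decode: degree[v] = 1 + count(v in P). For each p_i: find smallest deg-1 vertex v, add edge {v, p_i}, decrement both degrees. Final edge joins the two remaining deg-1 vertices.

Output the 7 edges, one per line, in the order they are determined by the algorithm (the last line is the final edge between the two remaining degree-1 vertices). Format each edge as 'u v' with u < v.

Initial degrees: {1:3, 2:2, 3:1, 4:1, 5:1, 6:2, 7:1, 8:3}
Step 1: smallest deg-1 vertex = 3, p_1 = 2. Add edge {2,3}. Now deg[3]=0, deg[2]=1.
Step 2: smallest deg-1 vertex = 2, p_2 = 6. Add edge {2,6}. Now deg[2]=0, deg[6]=1.
Step 3: smallest deg-1 vertex = 4, p_3 = 1. Add edge {1,4}. Now deg[4]=0, deg[1]=2.
Step 4: smallest deg-1 vertex = 5, p_4 = 8. Add edge {5,8}. Now deg[5]=0, deg[8]=2.
Step 5: smallest deg-1 vertex = 6, p_5 = 1. Add edge {1,6}. Now deg[6]=0, deg[1]=1.
Step 6: smallest deg-1 vertex = 1, p_6 = 8. Add edge {1,8}. Now deg[1]=0, deg[8]=1.
Final: two remaining deg-1 vertices are 7, 8. Add edge {7,8}.

Answer: 2 3
2 6
1 4
5 8
1 6
1 8
7 8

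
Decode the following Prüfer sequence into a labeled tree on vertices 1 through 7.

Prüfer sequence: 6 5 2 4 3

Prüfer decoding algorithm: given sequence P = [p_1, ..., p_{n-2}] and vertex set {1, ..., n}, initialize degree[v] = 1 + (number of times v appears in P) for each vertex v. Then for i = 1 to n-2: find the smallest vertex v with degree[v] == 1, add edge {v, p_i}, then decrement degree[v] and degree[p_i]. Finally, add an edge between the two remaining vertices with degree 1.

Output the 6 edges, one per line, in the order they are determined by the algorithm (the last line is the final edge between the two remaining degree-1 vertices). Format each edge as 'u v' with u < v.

Initial degrees: {1:1, 2:2, 3:2, 4:2, 5:2, 6:2, 7:1}
Step 1: smallest deg-1 vertex = 1, p_1 = 6. Add edge {1,6}. Now deg[1]=0, deg[6]=1.
Step 2: smallest deg-1 vertex = 6, p_2 = 5. Add edge {5,6}. Now deg[6]=0, deg[5]=1.
Step 3: smallest deg-1 vertex = 5, p_3 = 2. Add edge {2,5}. Now deg[5]=0, deg[2]=1.
Step 4: smallest deg-1 vertex = 2, p_4 = 4. Add edge {2,4}. Now deg[2]=0, deg[4]=1.
Step 5: smallest deg-1 vertex = 4, p_5 = 3. Add edge {3,4}. Now deg[4]=0, deg[3]=1.
Final: two remaining deg-1 vertices are 3, 7. Add edge {3,7}.

Answer: 1 6
5 6
2 5
2 4
3 4
3 7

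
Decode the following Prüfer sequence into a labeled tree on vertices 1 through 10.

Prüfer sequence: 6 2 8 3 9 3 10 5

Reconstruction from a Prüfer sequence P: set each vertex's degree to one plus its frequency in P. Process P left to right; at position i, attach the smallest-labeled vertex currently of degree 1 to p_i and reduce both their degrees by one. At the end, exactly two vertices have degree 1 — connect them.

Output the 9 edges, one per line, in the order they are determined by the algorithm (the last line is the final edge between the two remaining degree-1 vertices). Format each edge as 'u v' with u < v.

Answer: 1 6
2 4
2 8
3 6
7 9
3 8
3 10
5 9
5 10

Derivation:
Initial degrees: {1:1, 2:2, 3:3, 4:1, 5:2, 6:2, 7:1, 8:2, 9:2, 10:2}
Step 1: smallest deg-1 vertex = 1, p_1 = 6. Add edge {1,6}. Now deg[1]=0, deg[6]=1.
Step 2: smallest deg-1 vertex = 4, p_2 = 2. Add edge {2,4}. Now deg[4]=0, deg[2]=1.
Step 3: smallest deg-1 vertex = 2, p_3 = 8. Add edge {2,8}. Now deg[2]=0, deg[8]=1.
Step 4: smallest deg-1 vertex = 6, p_4 = 3. Add edge {3,6}. Now deg[6]=0, deg[3]=2.
Step 5: smallest deg-1 vertex = 7, p_5 = 9. Add edge {7,9}. Now deg[7]=0, deg[9]=1.
Step 6: smallest deg-1 vertex = 8, p_6 = 3. Add edge {3,8}. Now deg[8]=0, deg[3]=1.
Step 7: smallest deg-1 vertex = 3, p_7 = 10. Add edge {3,10}. Now deg[3]=0, deg[10]=1.
Step 8: smallest deg-1 vertex = 9, p_8 = 5. Add edge {5,9}. Now deg[9]=0, deg[5]=1.
Final: two remaining deg-1 vertices are 5, 10. Add edge {5,10}.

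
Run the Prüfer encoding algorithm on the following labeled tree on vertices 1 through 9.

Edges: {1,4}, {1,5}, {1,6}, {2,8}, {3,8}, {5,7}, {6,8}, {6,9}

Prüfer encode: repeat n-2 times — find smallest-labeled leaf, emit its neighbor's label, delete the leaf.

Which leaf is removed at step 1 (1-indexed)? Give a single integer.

Answer: 2

Derivation:
Step 1: current leaves = {2,3,4,7,9}. Remove leaf 2 (neighbor: 8).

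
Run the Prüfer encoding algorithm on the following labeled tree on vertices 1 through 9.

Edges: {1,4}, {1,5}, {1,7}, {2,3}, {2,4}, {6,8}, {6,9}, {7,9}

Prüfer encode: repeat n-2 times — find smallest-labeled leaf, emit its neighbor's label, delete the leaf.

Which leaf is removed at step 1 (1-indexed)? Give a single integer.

Step 1: current leaves = {3,5,8}. Remove leaf 3 (neighbor: 2).

Answer: 3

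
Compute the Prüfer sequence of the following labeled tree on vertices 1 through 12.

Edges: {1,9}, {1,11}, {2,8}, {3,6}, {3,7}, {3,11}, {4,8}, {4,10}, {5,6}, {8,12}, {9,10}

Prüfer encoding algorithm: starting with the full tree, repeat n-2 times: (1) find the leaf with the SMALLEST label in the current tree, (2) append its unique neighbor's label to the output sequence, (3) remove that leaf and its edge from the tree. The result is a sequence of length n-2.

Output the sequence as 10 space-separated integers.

Step 1: leaves = {2,5,7,12}. Remove smallest leaf 2, emit neighbor 8.
Step 2: leaves = {5,7,12}. Remove smallest leaf 5, emit neighbor 6.
Step 3: leaves = {6,7,12}. Remove smallest leaf 6, emit neighbor 3.
Step 4: leaves = {7,12}. Remove smallest leaf 7, emit neighbor 3.
Step 5: leaves = {3,12}. Remove smallest leaf 3, emit neighbor 11.
Step 6: leaves = {11,12}. Remove smallest leaf 11, emit neighbor 1.
Step 7: leaves = {1,12}. Remove smallest leaf 1, emit neighbor 9.
Step 8: leaves = {9,12}. Remove smallest leaf 9, emit neighbor 10.
Step 9: leaves = {10,12}. Remove smallest leaf 10, emit neighbor 4.
Step 10: leaves = {4,12}. Remove smallest leaf 4, emit neighbor 8.
Done: 2 vertices remain (8, 12). Sequence = [8 6 3 3 11 1 9 10 4 8]

Answer: 8 6 3 3 11 1 9 10 4 8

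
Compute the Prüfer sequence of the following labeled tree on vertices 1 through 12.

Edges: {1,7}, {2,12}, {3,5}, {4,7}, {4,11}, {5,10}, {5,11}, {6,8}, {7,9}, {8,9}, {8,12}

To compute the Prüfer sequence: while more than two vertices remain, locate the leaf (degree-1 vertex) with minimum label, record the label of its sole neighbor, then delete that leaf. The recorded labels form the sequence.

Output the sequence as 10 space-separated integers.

Step 1: leaves = {1,2,3,6,10}. Remove smallest leaf 1, emit neighbor 7.
Step 2: leaves = {2,3,6,10}. Remove smallest leaf 2, emit neighbor 12.
Step 3: leaves = {3,6,10,12}. Remove smallest leaf 3, emit neighbor 5.
Step 4: leaves = {6,10,12}. Remove smallest leaf 6, emit neighbor 8.
Step 5: leaves = {10,12}. Remove smallest leaf 10, emit neighbor 5.
Step 6: leaves = {5,12}. Remove smallest leaf 5, emit neighbor 11.
Step 7: leaves = {11,12}. Remove smallest leaf 11, emit neighbor 4.
Step 8: leaves = {4,12}. Remove smallest leaf 4, emit neighbor 7.
Step 9: leaves = {7,12}. Remove smallest leaf 7, emit neighbor 9.
Step 10: leaves = {9,12}. Remove smallest leaf 9, emit neighbor 8.
Done: 2 vertices remain (8, 12). Sequence = [7 12 5 8 5 11 4 7 9 8]

Answer: 7 12 5 8 5 11 4 7 9 8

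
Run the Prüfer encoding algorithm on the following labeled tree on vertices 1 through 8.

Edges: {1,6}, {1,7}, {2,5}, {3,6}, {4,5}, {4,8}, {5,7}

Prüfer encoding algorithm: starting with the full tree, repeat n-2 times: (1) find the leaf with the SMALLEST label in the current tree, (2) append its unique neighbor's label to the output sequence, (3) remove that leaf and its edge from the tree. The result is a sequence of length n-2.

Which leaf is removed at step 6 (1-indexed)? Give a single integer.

Answer: 5

Derivation:
Step 1: current leaves = {2,3,8}. Remove leaf 2 (neighbor: 5).
Step 2: current leaves = {3,8}. Remove leaf 3 (neighbor: 6).
Step 3: current leaves = {6,8}. Remove leaf 6 (neighbor: 1).
Step 4: current leaves = {1,8}. Remove leaf 1 (neighbor: 7).
Step 5: current leaves = {7,8}. Remove leaf 7 (neighbor: 5).
Step 6: current leaves = {5,8}. Remove leaf 5 (neighbor: 4).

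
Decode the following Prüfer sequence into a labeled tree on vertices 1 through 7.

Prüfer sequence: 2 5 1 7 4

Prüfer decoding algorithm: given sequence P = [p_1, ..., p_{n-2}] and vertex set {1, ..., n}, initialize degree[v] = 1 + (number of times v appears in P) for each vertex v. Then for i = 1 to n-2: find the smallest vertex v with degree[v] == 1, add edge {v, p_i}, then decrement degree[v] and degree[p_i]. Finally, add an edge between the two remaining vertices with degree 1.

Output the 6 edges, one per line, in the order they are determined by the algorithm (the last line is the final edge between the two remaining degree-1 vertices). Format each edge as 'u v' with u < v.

Initial degrees: {1:2, 2:2, 3:1, 4:2, 5:2, 6:1, 7:2}
Step 1: smallest deg-1 vertex = 3, p_1 = 2. Add edge {2,3}. Now deg[3]=0, deg[2]=1.
Step 2: smallest deg-1 vertex = 2, p_2 = 5. Add edge {2,5}. Now deg[2]=0, deg[5]=1.
Step 3: smallest deg-1 vertex = 5, p_3 = 1. Add edge {1,5}. Now deg[5]=0, deg[1]=1.
Step 4: smallest deg-1 vertex = 1, p_4 = 7. Add edge {1,7}. Now deg[1]=0, deg[7]=1.
Step 5: smallest deg-1 vertex = 6, p_5 = 4. Add edge {4,6}. Now deg[6]=0, deg[4]=1.
Final: two remaining deg-1 vertices are 4, 7. Add edge {4,7}.

Answer: 2 3
2 5
1 5
1 7
4 6
4 7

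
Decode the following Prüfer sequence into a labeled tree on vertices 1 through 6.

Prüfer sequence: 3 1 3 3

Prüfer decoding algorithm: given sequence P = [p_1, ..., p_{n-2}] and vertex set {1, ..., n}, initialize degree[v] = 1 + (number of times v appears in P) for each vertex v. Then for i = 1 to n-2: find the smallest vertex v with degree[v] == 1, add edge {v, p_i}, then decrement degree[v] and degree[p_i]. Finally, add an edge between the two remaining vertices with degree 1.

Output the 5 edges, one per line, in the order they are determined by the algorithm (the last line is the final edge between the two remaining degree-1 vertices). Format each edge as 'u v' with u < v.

Answer: 2 3
1 4
1 3
3 5
3 6

Derivation:
Initial degrees: {1:2, 2:1, 3:4, 4:1, 5:1, 6:1}
Step 1: smallest deg-1 vertex = 2, p_1 = 3. Add edge {2,3}. Now deg[2]=0, deg[3]=3.
Step 2: smallest deg-1 vertex = 4, p_2 = 1. Add edge {1,4}. Now deg[4]=0, deg[1]=1.
Step 3: smallest deg-1 vertex = 1, p_3 = 3. Add edge {1,3}. Now deg[1]=0, deg[3]=2.
Step 4: smallest deg-1 vertex = 5, p_4 = 3. Add edge {3,5}. Now deg[5]=0, deg[3]=1.
Final: two remaining deg-1 vertices are 3, 6. Add edge {3,6}.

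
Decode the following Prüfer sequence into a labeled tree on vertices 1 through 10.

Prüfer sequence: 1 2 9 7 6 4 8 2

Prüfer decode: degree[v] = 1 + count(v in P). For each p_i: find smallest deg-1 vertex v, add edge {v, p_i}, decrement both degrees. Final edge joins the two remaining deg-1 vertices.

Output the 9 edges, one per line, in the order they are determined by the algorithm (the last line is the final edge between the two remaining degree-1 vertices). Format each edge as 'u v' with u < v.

Initial degrees: {1:2, 2:3, 3:1, 4:2, 5:1, 6:2, 7:2, 8:2, 9:2, 10:1}
Step 1: smallest deg-1 vertex = 3, p_1 = 1. Add edge {1,3}. Now deg[3]=0, deg[1]=1.
Step 2: smallest deg-1 vertex = 1, p_2 = 2. Add edge {1,2}. Now deg[1]=0, deg[2]=2.
Step 3: smallest deg-1 vertex = 5, p_3 = 9. Add edge {5,9}. Now deg[5]=0, deg[9]=1.
Step 4: smallest deg-1 vertex = 9, p_4 = 7. Add edge {7,9}. Now deg[9]=0, deg[7]=1.
Step 5: smallest deg-1 vertex = 7, p_5 = 6. Add edge {6,7}. Now deg[7]=0, deg[6]=1.
Step 6: smallest deg-1 vertex = 6, p_6 = 4. Add edge {4,6}. Now deg[6]=0, deg[4]=1.
Step 7: smallest deg-1 vertex = 4, p_7 = 8. Add edge {4,8}. Now deg[4]=0, deg[8]=1.
Step 8: smallest deg-1 vertex = 8, p_8 = 2. Add edge {2,8}. Now deg[8]=0, deg[2]=1.
Final: two remaining deg-1 vertices are 2, 10. Add edge {2,10}.

Answer: 1 3
1 2
5 9
7 9
6 7
4 6
4 8
2 8
2 10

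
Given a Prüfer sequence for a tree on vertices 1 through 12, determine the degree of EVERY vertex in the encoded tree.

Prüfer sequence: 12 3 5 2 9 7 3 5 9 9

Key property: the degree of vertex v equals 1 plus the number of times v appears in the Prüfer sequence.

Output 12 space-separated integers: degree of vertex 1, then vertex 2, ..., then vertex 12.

Answer: 1 2 3 1 3 1 2 1 4 1 1 2

Derivation:
p_1 = 12: count[12] becomes 1
p_2 = 3: count[3] becomes 1
p_3 = 5: count[5] becomes 1
p_4 = 2: count[2] becomes 1
p_5 = 9: count[9] becomes 1
p_6 = 7: count[7] becomes 1
p_7 = 3: count[3] becomes 2
p_8 = 5: count[5] becomes 2
p_9 = 9: count[9] becomes 2
p_10 = 9: count[9] becomes 3
Degrees (1 + count): deg[1]=1+0=1, deg[2]=1+1=2, deg[3]=1+2=3, deg[4]=1+0=1, deg[5]=1+2=3, deg[6]=1+0=1, deg[7]=1+1=2, deg[8]=1+0=1, deg[9]=1+3=4, deg[10]=1+0=1, deg[11]=1+0=1, deg[12]=1+1=2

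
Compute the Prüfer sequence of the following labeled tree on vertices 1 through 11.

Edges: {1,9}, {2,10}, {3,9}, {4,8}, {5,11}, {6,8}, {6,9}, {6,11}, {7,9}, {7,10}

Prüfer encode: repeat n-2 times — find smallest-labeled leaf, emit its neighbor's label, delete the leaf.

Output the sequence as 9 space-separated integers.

Step 1: leaves = {1,2,3,4,5}. Remove smallest leaf 1, emit neighbor 9.
Step 2: leaves = {2,3,4,5}. Remove smallest leaf 2, emit neighbor 10.
Step 3: leaves = {3,4,5,10}. Remove smallest leaf 3, emit neighbor 9.
Step 4: leaves = {4,5,10}. Remove smallest leaf 4, emit neighbor 8.
Step 5: leaves = {5,8,10}. Remove smallest leaf 5, emit neighbor 11.
Step 6: leaves = {8,10,11}. Remove smallest leaf 8, emit neighbor 6.
Step 7: leaves = {10,11}. Remove smallest leaf 10, emit neighbor 7.
Step 8: leaves = {7,11}. Remove smallest leaf 7, emit neighbor 9.
Step 9: leaves = {9,11}. Remove smallest leaf 9, emit neighbor 6.
Done: 2 vertices remain (6, 11). Sequence = [9 10 9 8 11 6 7 9 6]

Answer: 9 10 9 8 11 6 7 9 6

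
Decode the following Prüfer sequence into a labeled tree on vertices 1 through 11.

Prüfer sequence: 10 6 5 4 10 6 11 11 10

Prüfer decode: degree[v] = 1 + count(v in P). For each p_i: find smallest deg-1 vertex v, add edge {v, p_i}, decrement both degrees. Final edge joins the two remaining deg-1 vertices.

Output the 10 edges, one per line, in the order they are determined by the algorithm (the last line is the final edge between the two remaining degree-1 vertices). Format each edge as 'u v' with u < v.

Initial degrees: {1:1, 2:1, 3:1, 4:2, 5:2, 6:3, 7:1, 8:1, 9:1, 10:4, 11:3}
Step 1: smallest deg-1 vertex = 1, p_1 = 10. Add edge {1,10}. Now deg[1]=0, deg[10]=3.
Step 2: smallest deg-1 vertex = 2, p_2 = 6. Add edge {2,6}. Now deg[2]=0, deg[6]=2.
Step 3: smallest deg-1 vertex = 3, p_3 = 5. Add edge {3,5}. Now deg[3]=0, deg[5]=1.
Step 4: smallest deg-1 vertex = 5, p_4 = 4. Add edge {4,5}. Now deg[5]=0, deg[4]=1.
Step 5: smallest deg-1 vertex = 4, p_5 = 10. Add edge {4,10}. Now deg[4]=0, deg[10]=2.
Step 6: smallest deg-1 vertex = 7, p_6 = 6. Add edge {6,7}. Now deg[7]=0, deg[6]=1.
Step 7: smallest deg-1 vertex = 6, p_7 = 11. Add edge {6,11}. Now deg[6]=0, deg[11]=2.
Step 8: smallest deg-1 vertex = 8, p_8 = 11. Add edge {8,11}. Now deg[8]=0, deg[11]=1.
Step 9: smallest deg-1 vertex = 9, p_9 = 10. Add edge {9,10}. Now deg[9]=0, deg[10]=1.
Final: two remaining deg-1 vertices are 10, 11. Add edge {10,11}.

Answer: 1 10
2 6
3 5
4 5
4 10
6 7
6 11
8 11
9 10
10 11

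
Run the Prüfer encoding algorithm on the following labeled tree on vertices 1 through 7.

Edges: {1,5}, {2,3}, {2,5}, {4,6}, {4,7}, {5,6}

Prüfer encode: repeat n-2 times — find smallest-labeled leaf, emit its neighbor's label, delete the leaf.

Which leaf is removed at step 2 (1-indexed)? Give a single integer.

Step 1: current leaves = {1,3,7}. Remove leaf 1 (neighbor: 5).
Step 2: current leaves = {3,7}. Remove leaf 3 (neighbor: 2).

Answer: 3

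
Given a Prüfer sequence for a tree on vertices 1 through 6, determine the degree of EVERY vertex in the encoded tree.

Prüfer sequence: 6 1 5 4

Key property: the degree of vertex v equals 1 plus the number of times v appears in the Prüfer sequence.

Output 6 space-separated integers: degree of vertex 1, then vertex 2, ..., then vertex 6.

p_1 = 6: count[6] becomes 1
p_2 = 1: count[1] becomes 1
p_3 = 5: count[5] becomes 1
p_4 = 4: count[4] becomes 1
Degrees (1 + count): deg[1]=1+1=2, deg[2]=1+0=1, deg[3]=1+0=1, deg[4]=1+1=2, deg[5]=1+1=2, deg[6]=1+1=2

Answer: 2 1 1 2 2 2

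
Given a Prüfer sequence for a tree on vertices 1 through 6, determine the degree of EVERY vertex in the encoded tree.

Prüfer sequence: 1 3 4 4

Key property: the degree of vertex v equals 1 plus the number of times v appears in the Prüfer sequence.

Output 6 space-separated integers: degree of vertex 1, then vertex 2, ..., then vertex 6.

p_1 = 1: count[1] becomes 1
p_2 = 3: count[3] becomes 1
p_3 = 4: count[4] becomes 1
p_4 = 4: count[4] becomes 2
Degrees (1 + count): deg[1]=1+1=2, deg[2]=1+0=1, deg[3]=1+1=2, deg[4]=1+2=3, deg[5]=1+0=1, deg[6]=1+0=1

Answer: 2 1 2 3 1 1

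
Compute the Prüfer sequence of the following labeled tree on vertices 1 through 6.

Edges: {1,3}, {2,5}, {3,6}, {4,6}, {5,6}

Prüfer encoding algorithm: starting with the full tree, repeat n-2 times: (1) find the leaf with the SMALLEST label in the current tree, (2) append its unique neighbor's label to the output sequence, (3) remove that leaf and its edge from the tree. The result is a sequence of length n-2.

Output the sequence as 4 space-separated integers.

Step 1: leaves = {1,2,4}. Remove smallest leaf 1, emit neighbor 3.
Step 2: leaves = {2,3,4}. Remove smallest leaf 2, emit neighbor 5.
Step 3: leaves = {3,4,5}. Remove smallest leaf 3, emit neighbor 6.
Step 4: leaves = {4,5}. Remove smallest leaf 4, emit neighbor 6.
Done: 2 vertices remain (5, 6). Sequence = [3 5 6 6]

Answer: 3 5 6 6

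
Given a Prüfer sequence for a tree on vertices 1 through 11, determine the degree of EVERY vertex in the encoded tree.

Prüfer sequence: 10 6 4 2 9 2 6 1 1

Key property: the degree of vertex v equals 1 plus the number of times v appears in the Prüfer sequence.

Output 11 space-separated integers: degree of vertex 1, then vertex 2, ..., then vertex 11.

p_1 = 10: count[10] becomes 1
p_2 = 6: count[6] becomes 1
p_3 = 4: count[4] becomes 1
p_4 = 2: count[2] becomes 1
p_5 = 9: count[9] becomes 1
p_6 = 2: count[2] becomes 2
p_7 = 6: count[6] becomes 2
p_8 = 1: count[1] becomes 1
p_9 = 1: count[1] becomes 2
Degrees (1 + count): deg[1]=1+2=3, deg[2]=1+2=3, deg[3]=1+0=1, deg[4]=1+1=2, deg[5]=1+0=1, deg[6]=1+2=3, deg[7]=1+0=1, deg[8]=1+0=1, deg[9]=1+1=2, deg[10]=1+1=2, deg[11]=1+0=1

Answer: 3 3 1 2 1 3 1 1 2 2 1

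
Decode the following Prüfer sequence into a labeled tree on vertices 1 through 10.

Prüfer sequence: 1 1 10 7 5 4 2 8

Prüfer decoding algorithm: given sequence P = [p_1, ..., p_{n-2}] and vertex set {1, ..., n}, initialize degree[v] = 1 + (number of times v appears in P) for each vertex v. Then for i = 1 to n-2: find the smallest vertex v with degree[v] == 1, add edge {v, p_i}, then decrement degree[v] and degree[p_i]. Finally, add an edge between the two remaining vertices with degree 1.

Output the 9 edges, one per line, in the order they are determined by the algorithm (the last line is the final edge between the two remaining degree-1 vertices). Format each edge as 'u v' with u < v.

Answer: 1 3
1 6
1 10
7 9
5 7
4 5
2 4
2 8
8 10

Derivation:
Initial degrees: {1:3, 2:2, 3:1, 4:2, 5:2, 6:1, 7:2, 8:2, 9:1, 10:2}
Step 1: smallest deg-1 vertex = 3, p_1 = 1. Add edge {1,3}. Now deg[3]=0, deg[1]=2.
Step 2: smallest deg-1 vertex = 6, p_2 = 1. Add edge {1,6}. Now deg[6]=0, deg[1]=1.
Step 3: smallest deg-1 vertex = 1, p_3 = 10. Add edge {1,10}. Now deg[1]=0, deg[10]=1.
Step 4: smallest deg-1 vertex = 9, p_4 = 7. Add edge {7,9}. Now deg[9]=0, deg[7]=1.
Step 5: smallest deg-1 vertex = 7, p_5 = 5. Add edge {5,7}. Now deg[7]=0, deg[5]=1.
Step 6: smallest deg-1 vertex = 5, p_6 = 4. Add edge {4,5}. Now deg[5]=0, deg[4]=1.
Step 7: smallest deg-1 vertex = 4, p_7 = 2. Add edge {2,4}. Now deg[4]=0, deg[2]=1.
Step 8: smallest deg-1 vertex = 2, p_8 = 8. Add edge {2,8}. Now deg[2]=0, deg[8]=1.
Final: two remaining deg-1 vertices are 8, 10. Add edge {8,10}.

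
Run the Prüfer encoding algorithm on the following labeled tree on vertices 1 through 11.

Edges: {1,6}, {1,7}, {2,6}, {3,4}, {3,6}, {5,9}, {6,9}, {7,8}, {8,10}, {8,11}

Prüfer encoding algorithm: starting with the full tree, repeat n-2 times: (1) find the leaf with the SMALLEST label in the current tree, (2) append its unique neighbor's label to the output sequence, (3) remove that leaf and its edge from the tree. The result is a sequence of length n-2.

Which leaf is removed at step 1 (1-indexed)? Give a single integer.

Answer: 2

Derivation:
Step 1: current leaves = {2,4,5,10,11}. Remove leaf 2 (neighbor: 6).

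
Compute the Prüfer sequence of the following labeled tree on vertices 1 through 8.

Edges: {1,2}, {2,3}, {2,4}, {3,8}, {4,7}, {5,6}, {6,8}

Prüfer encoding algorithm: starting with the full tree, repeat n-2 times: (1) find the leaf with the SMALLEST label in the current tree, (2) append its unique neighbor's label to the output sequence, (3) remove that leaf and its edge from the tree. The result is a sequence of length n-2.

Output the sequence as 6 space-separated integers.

Answer: 2 6 8 4 2 3

Derivation:
Step 1: leaves = {1,5,7}. Remove smallest leaf 1, emit neighbor 2.
Step 2: leaves = {5,7}. Remove smallest leaf 5, emit neighbor 6.
Step 3: leaves = {6,7}. Remove smallest leaf 6, emit neighbor 8.
Step 4: leaves = {7,8}. Remove smallest leaf 7, emit neighbor 4.
Step 5: leaves = {4,8}. Remove smallest leaf 4, emit neighbor 2.
Step 6: leaves = {2,8}. Remove smallest leaf 2, emit neighbor 3.
Done: 2 vertices remain (3, 8). Sequence = [2 6 8 4 2 3]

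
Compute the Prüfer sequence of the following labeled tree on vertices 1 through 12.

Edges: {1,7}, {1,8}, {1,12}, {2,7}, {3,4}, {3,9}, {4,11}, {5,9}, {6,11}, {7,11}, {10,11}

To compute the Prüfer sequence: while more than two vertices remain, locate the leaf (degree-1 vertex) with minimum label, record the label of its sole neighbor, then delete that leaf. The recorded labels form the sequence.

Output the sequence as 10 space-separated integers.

Answer: 7 9 11 1 3 4 11 11 7 1

Derivation:
Step 1: leaves = {2,5,6,8,10,12}. Remove smallest leaf 2, emit neighbor 7.
Step 2: leaves = {5,6,8,10,12}. Remove smallest leaf 5, emit neighbor 9.
Step 3: leaves = {6,8,9,10,12}. Remove smallest leaf 6, emit neighbor 11.
Step 4: leaves = {8,9,10,12}. Remove smallest leaf 8, emit neighbor 1.
Step 5: leaves = {9,10,12}. Remove smallest leaf 9, emit neighbor 3.
Step 6: leaves = {3,10,12}. Remove smallest leaf 3, emit neighbor 4.
Step 7: leaves = {4,10,12}. Remove smallest leaf 4, emit neighbor 11.
Step 8: leaves = {10,12}. Remove smallest leaf 10, emit neighbor 11.
Step 9: leaves = {11,12}. Remove smallest leaf 11, emit neighbor 7.
Step 10: leaves = {7,12}. Remove smallest leaf 7, emit neighbor 1.
Done: 2 vertices remain (1, 12). Sequence = [7 9 11 1 3 4 11 11 7 1]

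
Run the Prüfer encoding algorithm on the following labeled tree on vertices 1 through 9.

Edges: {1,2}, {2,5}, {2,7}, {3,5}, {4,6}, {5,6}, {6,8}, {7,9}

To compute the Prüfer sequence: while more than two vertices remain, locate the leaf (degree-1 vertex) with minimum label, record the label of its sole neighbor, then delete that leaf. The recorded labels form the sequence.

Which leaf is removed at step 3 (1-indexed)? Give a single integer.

Answer: 4

Derivation:
Step 1: current leaves = {1,3,4,8,9}. Remove leaf 1 (neighbor: 2).
Step 2: current leaves = {3,4,8,9}. Remove leaf 3 (neighbor: 5).
Step 3: current leaves = {4,8,9}. Remove leaf 4 (neighbor: 6).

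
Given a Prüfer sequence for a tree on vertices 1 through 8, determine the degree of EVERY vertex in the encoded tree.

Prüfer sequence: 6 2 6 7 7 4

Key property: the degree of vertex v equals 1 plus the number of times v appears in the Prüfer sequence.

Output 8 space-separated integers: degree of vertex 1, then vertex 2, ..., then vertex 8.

Answer: 1 2 1 2 1 3 3 1

Derivation:
p_1 = 6: count[6] becomes 1
p_2 = 2: count[2] becomes 1
p_3 = 6: count[6] becomes 2
p_4 = 7: count[7] becomes 1
p_5 = 7: count[7] becomes 2
p_6 = 4: count[4] becomes 1
Degrees (1 + count): deg[1]=1+0=1, deg[2]=1+1=2, deg[3]=1+0=1, deg[4]=1+1=2, deg[5]=1+0=1, deg[6]=1+2=3, deg[7]=1+2=3, deg[8]=1+0=1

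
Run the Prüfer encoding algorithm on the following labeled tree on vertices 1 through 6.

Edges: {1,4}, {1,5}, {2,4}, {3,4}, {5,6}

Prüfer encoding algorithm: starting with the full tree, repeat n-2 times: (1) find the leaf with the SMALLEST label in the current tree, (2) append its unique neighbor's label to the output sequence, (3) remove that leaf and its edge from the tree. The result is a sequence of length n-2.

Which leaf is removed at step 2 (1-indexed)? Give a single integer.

Answer: 3

Derivation:
Step 1: current leaves = {2,3,6}. Remove leaf 2 (neighbor: 4).
Step 2: current leaves = {3,6}. Remove leaf 3 (neighbor: 4).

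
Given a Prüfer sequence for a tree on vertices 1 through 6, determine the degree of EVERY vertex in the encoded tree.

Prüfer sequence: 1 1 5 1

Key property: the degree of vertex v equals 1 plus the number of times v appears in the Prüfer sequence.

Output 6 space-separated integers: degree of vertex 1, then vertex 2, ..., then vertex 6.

Answer: 4 1 1 1 2 1

Derivation:
p_1 = 1: count[1] becomes 1
p_2 = 1: count[1] becomes 2
p_3 = 5: count[5] becomes 1
p_4 = 1: count[1] becomes 3
Degrees (1 + count): deg[1]=1+3=4, deg[2]=1+0=1, deg[3]=1+0=1, deg[4]=1+0=1, deg[5]=1+1=2, deg[6]=1+0=1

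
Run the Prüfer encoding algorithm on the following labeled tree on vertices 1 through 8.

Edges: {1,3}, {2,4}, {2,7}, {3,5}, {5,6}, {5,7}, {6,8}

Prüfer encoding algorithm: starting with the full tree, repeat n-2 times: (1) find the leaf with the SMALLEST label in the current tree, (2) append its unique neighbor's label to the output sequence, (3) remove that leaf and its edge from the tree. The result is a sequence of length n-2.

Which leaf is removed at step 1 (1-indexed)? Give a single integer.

Step 1: current leaves = {1,4,8}. Remove leaf 1 (neighbor: 3).

Answer: 1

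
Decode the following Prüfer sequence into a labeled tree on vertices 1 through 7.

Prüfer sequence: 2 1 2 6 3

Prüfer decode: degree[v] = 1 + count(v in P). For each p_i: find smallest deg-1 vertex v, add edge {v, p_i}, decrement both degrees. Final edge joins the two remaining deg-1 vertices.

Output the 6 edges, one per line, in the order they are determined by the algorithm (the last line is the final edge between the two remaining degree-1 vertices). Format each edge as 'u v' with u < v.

Initial degrees: {1:2, 2:3, 3:2, 4:1, 5:1, 6:2, 7:1}
Step 1: smallest deg-1 vertex = 4, p_1 = 2. Add edge {2,4}. Now deg[4]=0, deg[2]=2.
Step 2: smallest deg-1 vertex = 5, p_2 = 1. Add edge {1,5}. Now deg[5]=0, deg[1]=1.
Step 3: smallest deg-1 vertex = 1, p_3 = 2. Add edge {1,2}. Now deg[1]=0, deg[2]=1.
Step 4: smallest deg-1 vertex = 2, p_4 = 6. Add edge {2,6}. Now deg[2]=0, deg[6]=1.
Step 5: smallest deg-1 vertex = 6, p_5 = 3. Add edge {3,6}. Now deg[6]=0, deg[3]=1.
Final: two remaining deg-1 vertices are 3, 7. Add edge {3,7}.

Answer: 2 4
1 5
1 2
2 6
3 6
3 7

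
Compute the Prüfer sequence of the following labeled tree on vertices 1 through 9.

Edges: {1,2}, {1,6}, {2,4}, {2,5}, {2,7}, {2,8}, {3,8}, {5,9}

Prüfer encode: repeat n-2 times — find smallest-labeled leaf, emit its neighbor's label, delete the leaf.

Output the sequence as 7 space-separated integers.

Step 1: leaves = {3,4,6,7,9}. Remove smallest leaf 3, emit neighbor 8.
Step 2: leaves = {4,6,7,8,9}. Remove smallest leaf 4, emit neighbor 2.
Step 3: leaves = {6,7,8,9}. Remove smallest leaf 6, emit neighbor 1.
Step 4: leaves = {1,7,8,9}. Remove smallest leaf 1, emit neighbor 2.
Step 5: leaves = {7,8,9}. Remove smallest leaf 7, emit neighbor 2.
Step 6: leaves = {8,9}. Remove smallest leaf 8, emit neighbor 2.
Step 7: leaves = {2,9}. Remove smallest leaf 2, emit neighbor 5.
Done: 2 vertices remain (5, 9). Sequence = [8 2 1 2 2 2 5]

Answer: 8 2 1 2 2 2 5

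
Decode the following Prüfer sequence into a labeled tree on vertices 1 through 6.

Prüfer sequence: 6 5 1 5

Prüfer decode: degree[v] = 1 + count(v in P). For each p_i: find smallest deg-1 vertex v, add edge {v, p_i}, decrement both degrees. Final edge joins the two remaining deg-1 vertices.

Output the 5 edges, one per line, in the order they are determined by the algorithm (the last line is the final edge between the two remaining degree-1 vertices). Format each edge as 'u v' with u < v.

Answer: 2 6
3 5
1 4
1 5
5 6

Derivation:
Initial degrees: {1:2, 2:1, 3:1, 4:1, 5:3, 6:2}
Step 1: smallest deg-1 vertex = 2, p_1 = 6. Add edge {2,6}. Now deg[2]=0, deg[6]=1.
Step 2: smallest deg-1 vertex = 3, p_2 = 5. Add edge {3,5}. Now deg[3]=0, deg[5]=2.
Step 3: smallest deg-1 vertex = 4, p_3 = 1. Add edge {1,4}. Now deg[4]=0, deg[1]=1.
Step 4: smallest deg-1 vertex = 1, p_4 = 5. Add edge {1,5}. Now deg[1]=0, deg[5]=1.
Final: two remaining deg-1 vertices are 5, 6. Add edge {5,6}.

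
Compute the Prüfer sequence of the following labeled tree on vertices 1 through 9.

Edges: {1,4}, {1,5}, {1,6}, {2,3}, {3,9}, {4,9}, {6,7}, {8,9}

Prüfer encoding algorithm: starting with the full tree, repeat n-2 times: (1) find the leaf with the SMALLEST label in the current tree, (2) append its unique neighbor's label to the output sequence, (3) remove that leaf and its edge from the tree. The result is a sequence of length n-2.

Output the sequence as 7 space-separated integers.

Step 1: leaves = {2,5,7,8}. Remove smallest leaf 2, emit neighbor 3.
Step 2: leaves = {3,5,7,8}. Remove smallest leaf 3, emit neighbor 9.
Step 3: leaves = {5,7,8}. Remove smallest leaf 5, emit neighbor 1.
Step 4: leaves = {7,8}. Remove smallest leaf 7, emit neighbor 6.
Step 5: leaves = {6,8}. Remove smallest leaf 6, emit neighbor 1.
Step 6: leaves = {1,8}. Remove smallest leaf 1, emit neighbor 4.
Step 7: leaves = {4,8}. Remove smallest leaf 4, emit neighbor 9.
Done: 2 vertices remain (8, 9). Sequence = [3 9 1 6 1 4 9]

Answer: 3 9 1 6 1 4 9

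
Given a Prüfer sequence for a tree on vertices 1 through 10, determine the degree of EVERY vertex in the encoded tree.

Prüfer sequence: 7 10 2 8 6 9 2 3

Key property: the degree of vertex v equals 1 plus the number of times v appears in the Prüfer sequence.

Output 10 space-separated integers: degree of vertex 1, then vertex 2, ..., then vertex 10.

Answer: 1 3 2 1 1 2 2 2 2 2

Derivation:
p_1 = 7: count[7] becomes 1
p_2 = 10: count[10] becomes 1
p_3 = 2: count[2] becomes 1
p_4 = 8: count[8] becomes 1
p_5 = 6: count[6] becomes 1
p_6 = 9: count[9] becomes 1
p_7 = 2: count[2] becomes 2
p_8 = 3: count[3] becomes 1
Degrees (1 + count): deg[1]=1+0=1, deg[2]=1+2=3, deg[3]=1+1=2, deg[4]=1+0=1, deg[5]=1+0=1, deg[6]=1+1=2, deg[7]=1+1=2, deg[8]=1+1=2, deg[9]=1+1=2, deg[10]=1+1=2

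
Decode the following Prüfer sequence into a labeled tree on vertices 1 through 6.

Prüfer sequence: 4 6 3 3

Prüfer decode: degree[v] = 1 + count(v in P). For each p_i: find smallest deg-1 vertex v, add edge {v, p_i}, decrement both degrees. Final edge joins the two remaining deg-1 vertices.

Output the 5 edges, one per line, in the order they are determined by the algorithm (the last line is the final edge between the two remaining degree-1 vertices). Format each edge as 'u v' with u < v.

Initial degrees: {1:1, 2:1, 3:3, 4:2, 5:1, 6:2}
Step 1: smallest deg-1 vertex = 1, p_1 = 4. Add edge {1,4}. Now deg[1]=0, deg[4]=1.
Step 2: smallest deg-1 vertex = 2, p_2 = 6. Add edge {2,6}. Now deg[2]=0, deg[6]=1.
Step 3: smallest deg-1 vertex = 4, p_3 = 3. Add edge {3,4}. Now deg[4]=0, deg[3]=2.
Step 4: smallest deg-1 vertex = 5, p_4 = 3. Add edge {3,5}. Now deg[5]=0, deg[3]=1.
Final: two remaining deg-1 vertices are 3, 6. Add edge {3,6}.

Answer: 1 4
2 6
3 4
3 5
3 6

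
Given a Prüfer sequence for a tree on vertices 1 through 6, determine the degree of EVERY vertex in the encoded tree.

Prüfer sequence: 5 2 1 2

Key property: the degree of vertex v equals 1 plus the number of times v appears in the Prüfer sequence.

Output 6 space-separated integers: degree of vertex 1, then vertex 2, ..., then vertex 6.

p_1 = 5: count[5] becomes 1
p_2 = 2: count[2] becomes 1
p_3 = 1: count[1] becomes 1
p_4 = 2: count[2] becomes 2
Degrees (1 + count): deg[1]=1+1=2, deg[2]=1+2=3, deg[3]=1+0=1, deg[4]=1+0=1, deg[5]=1+1=2, deg[6]=1+0=1

Answer: 2 3 1 1 2 1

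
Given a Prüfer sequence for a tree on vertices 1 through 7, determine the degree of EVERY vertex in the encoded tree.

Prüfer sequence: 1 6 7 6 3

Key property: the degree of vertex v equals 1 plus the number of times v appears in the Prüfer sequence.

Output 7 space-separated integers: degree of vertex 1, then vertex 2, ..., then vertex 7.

Answer: 2 1 2 1 1 3 2

Derivation:
p_1 = 1: count[1] becomes 1
p_2 = 6: count[6] becomes 1
p_3 = 7: count[7] becomes 1
p_4 = 6: count[6] becomes 2
p_5 = 3: count[3] becomes 1
Degrees (1 + count): deg[1]=1+1=2, deg[2]=1+0=1, deg[3]=1+1=2, deg[4]=1+0=1, deg[5]=1+0=1, deg[6]=1+2=3, deg[7]=1+1=2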